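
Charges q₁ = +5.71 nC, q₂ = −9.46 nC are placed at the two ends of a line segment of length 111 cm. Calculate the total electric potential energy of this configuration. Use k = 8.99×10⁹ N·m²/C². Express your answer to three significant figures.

The assembly work is the sum of pairwise potential energies, U = Σ_{i<j} kqᵢqⱼ/rᵢⱼ.
The separation is r = 1.11 m.
U = (-4.37×10⁻⁷) = -4.37×10⁻⁷ J.

-4.37×10⁻⁷ J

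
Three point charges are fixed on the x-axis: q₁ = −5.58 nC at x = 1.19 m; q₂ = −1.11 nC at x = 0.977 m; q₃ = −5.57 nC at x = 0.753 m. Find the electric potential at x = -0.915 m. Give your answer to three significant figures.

-59.1 V

The total potential is the scalar sum of each charge's contribution, V = Σ kqᵢ/rᵢ.
Distances from the field point to each charge: r₁ = 2.10 m, r₂ = 1.89 m, r₃ = 1.67 m.
V = k[(-5.58×10⁻⁹)/(2.10) + (-1.11×10⁻⁹)/(1.89) + (-5.57×10⁻⁹)/(1.67)] = -59.1 V.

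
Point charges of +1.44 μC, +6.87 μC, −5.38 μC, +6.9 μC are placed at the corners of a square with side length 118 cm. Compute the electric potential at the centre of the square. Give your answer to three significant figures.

The total potential is the scalar sum of each charge's contribution, V = Σ kqᵢ/rᵢ.
The distance from each corner to the centre is a√2/2 = 0.834 m.
V = k[(1.44×10⁻⁶)/(0.834) + (6.87×10⁻⁶)/(0.834) + (-5.38×10⁻⁶)/(0.834) + (6.90×10⁻⁶)/(0.834)] = 1.06×10⁵ V.

1.06×10⁵ V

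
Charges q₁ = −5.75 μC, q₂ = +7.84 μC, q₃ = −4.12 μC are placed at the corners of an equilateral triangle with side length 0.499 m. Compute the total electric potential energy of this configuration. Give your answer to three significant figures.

-0.967 J

The work to assemble the configuration equals its total potential energy, U = Σ kqᵢqⱼ/rᵢⱼ over all pairs.
All three pair separations equal the side length, 0.499 m.
U = (-0.812) + (0.427) + (-0.582) = -0.967 J.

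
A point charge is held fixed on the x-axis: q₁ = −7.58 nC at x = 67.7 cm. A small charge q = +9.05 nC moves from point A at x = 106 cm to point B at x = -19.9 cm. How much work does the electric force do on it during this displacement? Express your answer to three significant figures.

The work done by the electric force is W_field = −ΔU = −q(V_B − V_A) = q(V_A − V_B).
At A: distance to the source charge is 0.383 m; V_A = kq₁/r = -178 V.
At B: distance to the source charge is 0.876 m; V_B = kq₁/r = -77.8 V.
ΔV = V_B − V_A = 100 V.
W_field = −qΔV = −(9.05×10⁻⁹ C)(100 V) = -9.06×10⁻⁷ J.

-9.06×10⁻⁷ J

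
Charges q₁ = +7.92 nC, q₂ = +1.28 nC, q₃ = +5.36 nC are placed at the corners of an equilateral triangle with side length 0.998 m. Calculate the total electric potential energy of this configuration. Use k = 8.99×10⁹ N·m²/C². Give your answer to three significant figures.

5.36×10⁻⁷ J

The work to assemble the configuration equals its total potential energy, U = Σ kqᵢqⱼ/rᵢⱼ over all pairs.
All three pair separations equal the side length, 0.998 m.
U = (9.13×10⁻⁸) + (3.82×10⁻⁷) + (6.18×10⁻⁸) = 5.36×10⁻⁷ J.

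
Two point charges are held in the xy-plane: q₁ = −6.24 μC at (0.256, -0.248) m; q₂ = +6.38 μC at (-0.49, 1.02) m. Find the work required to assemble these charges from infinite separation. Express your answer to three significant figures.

-0.243 J

The work to assemble the configuration equals its total potential energy, U = Σ kqᵢqⱼ/rᵢⱼ over all pairs.
Pair separations: r₁₂ = 1.47 m.
U = (-0.243) = -0.243 J.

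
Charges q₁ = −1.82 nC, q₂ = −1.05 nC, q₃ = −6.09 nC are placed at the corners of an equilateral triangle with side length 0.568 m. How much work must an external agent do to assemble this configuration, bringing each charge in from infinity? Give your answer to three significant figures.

3.07×10⁻⁷ J

The work to assemble the configuration equals its total potential energy, U = Σ kqᵢqⱼ/rᵢⱼ over all pairs.
All three pair separations equal the side length, 0.568 m.
U = (3.02×10⁻⁸) + (1.75×10⁻⁷) + (1.01×10⁻⁷) = 3.07×10⁻⁷ J.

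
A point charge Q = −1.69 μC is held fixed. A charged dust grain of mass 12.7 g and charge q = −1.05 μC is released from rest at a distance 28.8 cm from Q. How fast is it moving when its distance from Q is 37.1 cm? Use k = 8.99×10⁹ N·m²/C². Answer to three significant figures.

Only the electrostatic force acts, so mechanical energy is conserved: ½mv² = U₁ − U₂ = kQq(1/r₁ − 1/r₂).
U₁ − U₂ = (8.99×10⁹ N·m²/C²)(-1.69×10⁻⁶ C)(-1.05×10⁻⁶ C)(1/0.288 − 1/0.371) = 0.0124 J.
v = √(2·0.0124/0.0127) = 1.40 m/s.

1.40 m/s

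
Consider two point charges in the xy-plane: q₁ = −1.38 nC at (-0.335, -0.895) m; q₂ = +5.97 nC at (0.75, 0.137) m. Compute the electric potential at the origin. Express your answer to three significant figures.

57.4 V

Electric potential is a scalar, so the contributions from each charge add algebraically: V = Σ kqᵢ/rᵢ.
Distances from the field point to each charge: r₁ = 0.956 m, r₂ = 0.762 m.
V = k[(-1.38×10⁻⁹)/(0.956) + (5.97×10⁻⁹)/(0.762)] = 57.4 V.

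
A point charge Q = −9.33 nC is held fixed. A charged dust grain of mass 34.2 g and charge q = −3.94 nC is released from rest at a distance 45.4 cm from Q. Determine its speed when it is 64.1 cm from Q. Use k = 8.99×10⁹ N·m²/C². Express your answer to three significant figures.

3.52×10⁻³ m/s

Only the electrostatic force acts, so mechanical energy is conserved: ½mv² = U₁ − U₂ = kQq(1/r₁ − 1/r₂).
U₁ − U₂ = (8.99×10⁹ N·m²/C²)(-9.33×10⁻⁹ C)(-3.94×10⁻⁹ C)(1/0.454 − 1/0.641) = 2.12×10⁻⁷ J.
v = √(2·2.12×10⁻⁷/0.0342) = 3.52×10⁻³ m/s.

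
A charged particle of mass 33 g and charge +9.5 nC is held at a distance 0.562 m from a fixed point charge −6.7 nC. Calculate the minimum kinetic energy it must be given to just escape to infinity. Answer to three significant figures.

1.02×10⁻⁶ J

To just escape, total mechanical energy must reach zero at infinity: ½mv²_min + U = 0, so ½mv²_min = −U = |kQq|/r.
|U| = |kQq|/r = (8.99×10⁹ N·m²/C²)(6.70×10⁻⁹)(9.50×10⁻⁹)/(0.562) = 1.02×10⁻⁶ J.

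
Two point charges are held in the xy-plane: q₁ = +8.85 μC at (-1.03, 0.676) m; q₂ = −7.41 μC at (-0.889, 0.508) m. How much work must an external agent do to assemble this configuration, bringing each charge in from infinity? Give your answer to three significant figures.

The assembly work is the sum of pairwise potential energies, U = Σ_{i<j} kqᵢqⱼ/rᵢⱼ.
Pair separations: r₁₂ = 0.219 m.
U = (-2.69) = -2.69 J.

-2.69 J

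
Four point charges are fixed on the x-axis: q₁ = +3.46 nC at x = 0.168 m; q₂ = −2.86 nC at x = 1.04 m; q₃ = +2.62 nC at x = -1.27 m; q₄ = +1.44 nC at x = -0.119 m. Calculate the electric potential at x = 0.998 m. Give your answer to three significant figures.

Electric potential is a scalar, so the contributions from each charge add algebraically: V = Σ kqᵢ/rᵢ.
Distances from the field point to each charge: r₁ = 0.830 m, r₂ = 0.0420 m, r₃ = 2.27 m, r₄ = 1.12 m.
V = k[(3.46×10⁻⁹)/(0.830) + (-2.86×10⁻⁹)/(0.0420) + (2.62×10⁻⁹)/(2.27) + (1.44×10⁻⁹)/(1.12)] = -553 V.

-553 V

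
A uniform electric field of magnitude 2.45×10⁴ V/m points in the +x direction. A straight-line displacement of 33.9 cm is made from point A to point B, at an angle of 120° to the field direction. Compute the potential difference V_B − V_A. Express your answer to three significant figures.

Only the component of displacement along E changes the potential: ΔV = −E·d·cosθ.
ΔV = −(2.45×10⁴ V/m)(0.339 m)cos120° = 4150 V.

4150 V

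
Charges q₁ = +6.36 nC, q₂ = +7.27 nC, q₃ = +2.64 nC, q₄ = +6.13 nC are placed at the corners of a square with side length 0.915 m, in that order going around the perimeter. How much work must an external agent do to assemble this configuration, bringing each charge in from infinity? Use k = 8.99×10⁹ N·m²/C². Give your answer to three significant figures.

The assembly work is the sum of pairwise potential energies, U = Σ_{i<j} kqᵢqⱼ/rᵢⱼ.
The four side pairs have separation 0.915 m and the two diagonal pairs 1.29 m.
Summing all 6 pair terms gives U = 1.61×10⁻⁶ J.

1.61×10⁻⁶ J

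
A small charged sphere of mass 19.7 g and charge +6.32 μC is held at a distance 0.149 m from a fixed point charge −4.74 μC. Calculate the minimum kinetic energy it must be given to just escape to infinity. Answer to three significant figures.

1.81 J

To just escape, total mechanical energy must reach zero at infinity: ½mv²_min + U = 0, so ½mv²_min = −U = |kQq|/r.
|U| = |kQq|/r = (8.99×10⁹ N·m²/C²)(4.74×10⁻⁶)(6.32×10⁻⁶)/(0.149) = 1.81 J.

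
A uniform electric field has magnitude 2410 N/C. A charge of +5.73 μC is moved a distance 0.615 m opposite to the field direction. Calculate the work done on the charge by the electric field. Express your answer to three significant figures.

The potential change for a displacement 0.615 m opposite to the field direction is ΔV = +Ed = 1480 V.
W_field = −qΔV = -8.49×10⁻³ J.

-8.49×10⁻³ J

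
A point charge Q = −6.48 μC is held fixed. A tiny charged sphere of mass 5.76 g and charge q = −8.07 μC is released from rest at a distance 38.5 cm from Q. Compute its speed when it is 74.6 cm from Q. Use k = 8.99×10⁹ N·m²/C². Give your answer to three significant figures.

Only the electrostatic force acts, so mechanical energy is conserved: ½mv² = U₁ − U₂ = kQq(1/r₁ − 1/r₂).
U₁ − U₂ = (8.99×10⁹ N·m²/C²)(-6.48×10⁻⁶ C)(-8.07×10⁻⁶ C)(1/0.385 − 1/0.746) = 0.591 J.
v = √(2·0.591/5.76×10⁻³) = 14.3 m/s.

14.3 m/s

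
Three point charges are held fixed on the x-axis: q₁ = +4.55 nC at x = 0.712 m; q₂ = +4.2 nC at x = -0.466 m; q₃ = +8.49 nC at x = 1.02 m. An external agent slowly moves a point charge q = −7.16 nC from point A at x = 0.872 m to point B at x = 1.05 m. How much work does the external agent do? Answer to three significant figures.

-1.35×10⁻⁵ J

For quasistatic motion the external work equals the change in potential energy: W_ext = qΔV = q(V_B − V_A).
At A: distances to the source charges are 0.160 m, 1.34 m, 0.148 m; V_A = Σ kqᵢ/rᵢ = 800 V.
At B: distances to the source charges are 0.338 m, 1.52 m, 0.0300 m; V_B = Σ kqᵢ/rᵢ = 2690 V.
ΔV = V_B − V_A = 1890 V.
W_ext = qΔV = (-7.16×10⁻⁹ C)(1890 V) = -1.35×10⁻⁵ J.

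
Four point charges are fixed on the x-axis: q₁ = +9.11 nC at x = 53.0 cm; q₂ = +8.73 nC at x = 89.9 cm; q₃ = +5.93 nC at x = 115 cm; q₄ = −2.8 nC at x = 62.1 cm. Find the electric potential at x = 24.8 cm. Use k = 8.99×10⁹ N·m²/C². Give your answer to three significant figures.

Electric potential is a scalar, so the contributions from each charge add algebraically: V = Σ kqᵢ/rᵢ.
Distances from the field point to each charge: r₁ = 0.282 m, r₂ = 0.651 m, r₃ = 0.902 m, r₄ = 0.373 m.
V = k[(9.11×10⁻⁹)/(0.282) + (8.73×10⁻⁹)/(0.651) + (5.93×10⁻⁹)/(0.902) + (-2.80×10⁻⁹)/(0.373)] = 403 V.

403 V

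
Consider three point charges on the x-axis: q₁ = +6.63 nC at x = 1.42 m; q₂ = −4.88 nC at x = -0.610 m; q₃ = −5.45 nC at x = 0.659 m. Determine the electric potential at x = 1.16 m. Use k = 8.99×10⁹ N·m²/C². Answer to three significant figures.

107 V

The total potential is the scalar sum of each charge's contribution, V = Σ kqᵢ/rᵢ.
Distances from the field point to each charge: r₁ = 0.260 m, r₂ = 1.77 m, r₃ = 0.501 m.
V = k[(6.63×10⁻⁹)/(0.260) + (-4.88×10⁻⁹)/(1.77) + (-5.45×10⁻⁹)/(0.501)] = 107 V.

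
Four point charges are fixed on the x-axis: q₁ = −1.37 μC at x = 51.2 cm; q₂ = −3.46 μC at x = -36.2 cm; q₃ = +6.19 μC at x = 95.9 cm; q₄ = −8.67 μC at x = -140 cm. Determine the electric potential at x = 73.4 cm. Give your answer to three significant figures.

Electric potential is a scalar, so the contributions from each charge add algebraically: V = Σ kqᵢ/rᵢ.
Distances from the field point to each charge: r₁ = 0.222 m, r₂ = 1.10 m, r₃ = 0.225 m, r₄ = 2.13 m.
V = k[(-1.37×10⁻⁶)/(0.222) + (-3.46×10⁻⁶)/(1.10) + (6.19×10⁻⁶)/(0.225) + (-8.67×10⁻⁶)/(2.13)] = 1.27×10⁵ V.

1.27×10⁵ V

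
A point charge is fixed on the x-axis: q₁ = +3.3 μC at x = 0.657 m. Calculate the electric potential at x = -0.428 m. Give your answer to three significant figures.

The total potential is the scalar sum of each charge's contribution, V = Σ kqᵢ/rᵢ.
V = k[(3.30×10⁻⁶)/(1.08)] = 2.73×10⁴ V.

2.73×10⁴ V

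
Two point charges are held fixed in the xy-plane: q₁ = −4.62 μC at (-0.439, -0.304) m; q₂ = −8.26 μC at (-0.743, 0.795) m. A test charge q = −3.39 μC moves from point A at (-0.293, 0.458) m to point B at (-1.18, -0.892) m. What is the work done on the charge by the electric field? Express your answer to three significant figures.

0.336 J

The work done by the electric force is W_field = −ΔU = −q(V_B − V_A) = q(V_A − V_B).
At A: distances to the source charges are 0.776 m, 0.562 m; V_A = Σ kqᵢ/rᵢ = -1.86×10⁵ V.
At B: distances to the source charges are 0.946 m, 1.74 m; V_B = Σ kqᵢ/rᵢ = -8.65×10⁴ V.
ΔV = V_B − V_A = 9.91×10⁴ V.
W_field = −qΔV = −(-3.39×10⁻⁶ C)(9.91×10⁴ V) = 0.336 J.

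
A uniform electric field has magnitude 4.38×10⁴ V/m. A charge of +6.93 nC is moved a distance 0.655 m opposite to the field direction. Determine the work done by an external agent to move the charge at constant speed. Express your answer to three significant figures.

The potential change for a displacement 0.655 m opposite to the field direction is ΔV = +Ed = 2.87×10⁴ V.
W_ext = qΔV = 1.99×10⁻⁴ J.

1.99×10⁻⁴ J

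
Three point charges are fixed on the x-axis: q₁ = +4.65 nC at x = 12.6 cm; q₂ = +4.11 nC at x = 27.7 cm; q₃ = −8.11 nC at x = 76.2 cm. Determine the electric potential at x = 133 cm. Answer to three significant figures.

Electric potential is a scalar, so the contributions from each charge add algebraically: V = Σ kqᵢ/rᵢ.
Distances from the field point to each charge: r₁ = 1.20 m, r₂ = 1.05 m, r₃ = 0.568 m.
V = k[(4.65×10⁻⁹)/(1.20) + (4.11×10⁻⁹)/(1.05) + (-8.11×10⁻⁹)/(0.568)] = -58.6 V.

-58.6 V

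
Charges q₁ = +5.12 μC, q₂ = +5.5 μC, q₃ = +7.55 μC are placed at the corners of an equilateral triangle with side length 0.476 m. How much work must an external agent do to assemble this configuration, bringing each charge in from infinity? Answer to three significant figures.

2.05 J

The work to assemble the configuration equals its total potential energy, U = Σ kqᵢqⱼ/rᵢⱼ over all pairs.
All three pair separations equal the side length, 0.476 m.
U = (0.532) + (0.730) + (0.784) = 2.05 J.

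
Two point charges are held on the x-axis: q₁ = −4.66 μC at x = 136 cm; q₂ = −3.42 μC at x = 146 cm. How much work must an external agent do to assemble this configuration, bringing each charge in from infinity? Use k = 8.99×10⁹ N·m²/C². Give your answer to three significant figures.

The work to assemble the configuration equals its total potential energy, U = Σ kqᵢqⱼ/rᵢⱼ over all pairs.
Pair separations: r₁₂ = 0.100 m.
U = (1.43) = 1.43 J.

1.43 J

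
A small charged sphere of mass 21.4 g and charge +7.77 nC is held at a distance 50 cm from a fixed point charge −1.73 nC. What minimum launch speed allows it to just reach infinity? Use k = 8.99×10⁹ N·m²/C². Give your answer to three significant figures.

To just escape, total mechanical energy must reach zero at infinity: ½mv²_min + U = 0, so ½mv²_min = −U = |kQq|/r.
|U| = |kQq|/r = (8.99×10⁹ N·m²/C²)(1.73×10⁻⁹)(7.77×10⁻⁹)/(0.500) = 2.42×10⁻⁷ J.
v_min = √(2|U|/m) = √(2·2.42×10⁻⁷/0.0214) = 4.75×10⁻³ m/s.

4.75×10⁻³ m/s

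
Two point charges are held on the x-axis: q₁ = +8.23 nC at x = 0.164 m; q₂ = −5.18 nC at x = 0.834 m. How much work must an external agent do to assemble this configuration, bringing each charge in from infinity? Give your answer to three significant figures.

The work to assemble the configuration equals its total potential energy, U = Σ kqᵢqⱼ/rᵢⱼ over all pairs.
Pair separations: r₁₂ = 0.670 m.
U = (-5.72×10⁻⁷) = -5.72×10⁻⁷ J.

-5.72×10⁻⁷ J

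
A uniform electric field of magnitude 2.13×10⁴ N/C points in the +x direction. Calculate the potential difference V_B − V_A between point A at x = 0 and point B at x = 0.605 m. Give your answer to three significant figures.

In a uniform field, potential decreases in the direction of E: V_B − V_A = −E·Δx.
V_B − V_A = −(2.13×10⁴ V/m)(0.605 m) = -1.29×10⁴ V.

-1.29×10⁴ V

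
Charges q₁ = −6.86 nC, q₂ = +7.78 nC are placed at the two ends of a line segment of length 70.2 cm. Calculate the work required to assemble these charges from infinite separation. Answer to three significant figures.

-6.83×10⁻⁷ J

The assembly work is the sum of pairwise potential energies, U = Σ_{i<j} kqᵢqⱼ/rᵢⱼ.
The separation is r = 0.702 m.
U = (-6.83×10⁻⁷) = -6.83×10⁻⁷ J.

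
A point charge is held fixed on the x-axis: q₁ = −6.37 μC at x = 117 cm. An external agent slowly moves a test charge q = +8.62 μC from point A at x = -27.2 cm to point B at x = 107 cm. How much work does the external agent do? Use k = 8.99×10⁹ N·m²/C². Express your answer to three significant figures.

-4.59 J

For quasistatic motion the external work equals the change in potential energy: W_ext = qΔV = q(V_B − V_A).
At A: distance to the source charge is 1.44 m; V_A = kq₁/r = -3.97×10⁴ V.
At B: distance to the source charge is 0.100 m; V_B = kq₁/r = -5.73×10⁵ V.
ΔV = V_B − V_A = -5.33×10⁵ V.
W_ext = qΔV = (8.62×10⁻⁶ C)(-5.33×10⁵ V) = -4.59 J.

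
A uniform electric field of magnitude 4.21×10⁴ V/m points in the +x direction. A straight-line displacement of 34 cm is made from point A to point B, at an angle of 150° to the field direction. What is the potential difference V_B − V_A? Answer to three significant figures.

1.24×10⁴ V

Only the component of displacement along E changes the potential: ΔV = −E·d·cosθ.
ΔV = −(4.21×10⁴ V/m)(0.340 m)cos150° = 1.24×10⁴ V.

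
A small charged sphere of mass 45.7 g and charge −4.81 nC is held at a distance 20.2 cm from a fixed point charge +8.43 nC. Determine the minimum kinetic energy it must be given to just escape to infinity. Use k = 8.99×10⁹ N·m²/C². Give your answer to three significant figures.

To just escape, total mechanical energy must reach zero at infinity: ½mv²_min + U = 0, so ½mv²_min = −U = |kQq|/r.
|U| = |kQq|/r = (8.99×10⁹ N·m²/C²)(8.43×10⁻⁹)(4.81×10⁻⁹)/(0.202) = 1.80×10⁻⁶ J.

1.80×10⁻⁶ J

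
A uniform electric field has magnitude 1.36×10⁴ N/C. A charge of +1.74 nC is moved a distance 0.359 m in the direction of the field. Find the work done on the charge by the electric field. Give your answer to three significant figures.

8.50×10⁻⁶ J

The potential change for a displacement 0.359 m in the direction of the field is ΔV = −Ed = -4880 V.
W_field = −qΔV = 8.50×10⁻⁶ J.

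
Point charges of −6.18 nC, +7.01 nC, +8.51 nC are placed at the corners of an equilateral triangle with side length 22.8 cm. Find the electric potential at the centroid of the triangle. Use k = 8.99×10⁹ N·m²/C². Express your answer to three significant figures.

638 V

The total potential is the scalar sum of each charge's contribution, V = Σ kqᵢ/rᵢ.
The distance from each vertex to the centroid is a/√3 = 0.132 m.
V = k[(-6.18×10⁻⁹)/(0.132) + (7.01×10⁻⁹)/(0.132) + (8.51×10⁻⁹)/(0.132)] = 638 V.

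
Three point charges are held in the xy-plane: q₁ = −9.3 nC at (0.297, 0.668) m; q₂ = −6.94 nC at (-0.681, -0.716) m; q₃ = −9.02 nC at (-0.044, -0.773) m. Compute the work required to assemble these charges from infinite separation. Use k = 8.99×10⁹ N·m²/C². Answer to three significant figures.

1.73×10⁻⁶ J

The assembly work is the sum of pairwise potential energies, U = Σ_{i<j} kqᵢqⱼ/rᵢⱼ.
Pair separations: r₁₂ = 1.69 m, r₁₃ = 1.48 m, r₂₃ = 0.640 m.
U = (3.42×10⁻⁷) + (5.09×10⁻⁷) + (8.80×10⁻⁷) = 1.73×10⁻⁶ J.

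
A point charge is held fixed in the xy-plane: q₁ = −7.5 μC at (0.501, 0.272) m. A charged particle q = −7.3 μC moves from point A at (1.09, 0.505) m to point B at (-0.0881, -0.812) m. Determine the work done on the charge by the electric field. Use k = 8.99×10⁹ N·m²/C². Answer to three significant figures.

The work done by the electric force is W_field = −ΔU = −q(V_B − V_A) = q(V_A − V_B).
At A: distance to the source charge is 0.633 m; V_A = kq₁/r = -1.06×10⁵ V.
At B: distance to the source charge is 1.23 m; V_B = kq₁/r = -5.47×10⁴ V.
ΔV = V_B − V_A = 5.18×10⁴ V.
W_field = −qΔV = −(-7.30×10⁻⁶ C)(5.18×10⁴ V) = 0.378 J.

0.378 J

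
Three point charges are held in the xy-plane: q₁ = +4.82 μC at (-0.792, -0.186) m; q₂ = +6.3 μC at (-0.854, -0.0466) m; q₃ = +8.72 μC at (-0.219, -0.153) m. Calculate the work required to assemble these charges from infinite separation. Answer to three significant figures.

The assembly work is the sum of pairwise potential energies, U = Σ_{i<j} kqᵢqⱼ/rᵢⱼ.
Pair separations: r₁₂ = 0.153 m, r₁₃ = 0.574 m, r₂₃ = 0.644 m.
U = (1.79) + (0.658) + (0.767) = 3.21 J.

3.21 J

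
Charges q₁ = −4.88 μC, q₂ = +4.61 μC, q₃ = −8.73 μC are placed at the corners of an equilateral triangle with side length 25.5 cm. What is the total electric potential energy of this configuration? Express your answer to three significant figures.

The assembly work is the sum of pairwise potential energies, U = Σ_{i<j} kqᵢqⱼ/rᵢⱼ.
All three pair separations equal the side length, 0.255 m.
U = (-0.793) + (1.50) + (-1.42) = -0.710 J.

-0.710 J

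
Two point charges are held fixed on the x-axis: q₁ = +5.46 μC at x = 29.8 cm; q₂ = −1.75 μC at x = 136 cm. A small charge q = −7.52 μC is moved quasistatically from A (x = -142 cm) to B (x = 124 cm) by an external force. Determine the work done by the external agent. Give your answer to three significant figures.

0.766 J

For quasistatic motion the external work equals the change in potential energy: W_ext = qΔV = q(V_B − V_A).
At A: distances to the source charges are 1.72 m, 2.78 m; V_A = Σ kqᵢ/rᵢ = 2.29×10⁴ V.
At B: distances to the source charges are 0.942 m, 0.120 m; V_B = Σ kqᵢ/rᵢ = -7.90×10⁴ V.
ΔV = V_B − V_A = -1.02×10⁵ V.
W_ext = qΔV = (-7.52×10⁻⁶ C)(-1.02×10⁵ V) = 0.766 J.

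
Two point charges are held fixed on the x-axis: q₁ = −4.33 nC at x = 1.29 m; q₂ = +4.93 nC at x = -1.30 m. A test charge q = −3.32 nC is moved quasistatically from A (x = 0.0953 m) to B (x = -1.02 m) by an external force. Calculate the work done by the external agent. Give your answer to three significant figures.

For quasistatic motion the external work equals the change in potential energy: W_ext = qΔV = q(V_B − V_A).
At A: distances to the source charges are 1.19 m, 1.40 m; V_A = Σ kqᵢ/rᵢ = -0.819 V.
At B: distances to the source charges are 2.31 m, 0.280 m; V_B = Σ kqᵢ/rᵢ = 141 V.
ΔV = V_B − V_A = 142 V.
W_ext = qΔV = (-3.32×10⁻⁹ C)(142 V) = -4.72×10⁻⁷ J.

-4.72×10⁻⁷ J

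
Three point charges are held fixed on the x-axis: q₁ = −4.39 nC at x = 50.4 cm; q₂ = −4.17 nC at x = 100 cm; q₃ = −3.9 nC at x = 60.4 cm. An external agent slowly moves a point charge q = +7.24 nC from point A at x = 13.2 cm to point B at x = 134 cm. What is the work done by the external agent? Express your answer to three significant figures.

For quasistatic motion the external work equals the change in potential energy: W_ext = qΔV = q(V_B − V_A).
At A: distances to the source charges are 0.372 m, 0.868 m, 0.472 m; V_A = Σ kqᵢ/rᵢ = -224 V.
At B: distances to the source charges are 0.836 m, 0.340 m, 0.736 m; V_B = Σ kqᵢ/rᵢ = -205 V.
ΔV = V_B − V_A = 18.5 V.
W_ext = qΔV = (7.24×10⁻⁹ C)(18.5 V) = 1.34×10⁻⁷ J.

1.34×10⁻⁷ J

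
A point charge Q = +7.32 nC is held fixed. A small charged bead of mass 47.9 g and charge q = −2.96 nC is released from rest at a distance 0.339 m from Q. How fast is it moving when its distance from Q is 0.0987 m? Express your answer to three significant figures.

Only the electrostatic force acts, so mechanical energy is conserved: ½mv² = U₁ − U₂ = kQq(1/r₁ − 1/r₂).
U₁ − U₂ = (8.99×10⁹ N·m²/C²)(7.32×10⁻⁹ C)(-2.96×10⁻⁹ C)(1/0.339 − 1/0.0987) = 1.40×10⁻⁶ J.
v = √(2·1.40×10⁻⁶/0.0479) = 7.64×10⁻³ m/s.

7.64×10⁻³ m/s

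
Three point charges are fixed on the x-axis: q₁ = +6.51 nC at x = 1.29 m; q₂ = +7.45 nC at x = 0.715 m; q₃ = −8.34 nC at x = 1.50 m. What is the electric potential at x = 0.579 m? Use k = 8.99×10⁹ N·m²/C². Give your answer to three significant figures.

Electric potential is a scalar, so the contributions from each charge add algebraically: V = Σ kqᵢ/rᵢ.
Distances from the field point to each charge: r₁ = 0.711 m, r₂ = 0.136 m, r₃ = 0.921 m.
V = k[(6.51×10⁻⁹)/(0.711) + (7.45×10⁻⁹)/(0.136) + (-8.34×10⁻⁹)/(0.921)] = 493 V.

493 V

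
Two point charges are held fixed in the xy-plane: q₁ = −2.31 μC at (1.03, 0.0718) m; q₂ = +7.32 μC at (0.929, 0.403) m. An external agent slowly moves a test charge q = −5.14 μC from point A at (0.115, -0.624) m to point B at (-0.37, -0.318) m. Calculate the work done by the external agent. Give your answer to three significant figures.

0.0110 J

For quasistatic motion the external work equals the change in potential energy: W_ext = qΔV = q(V_B − V_A).
At A: distances to the source charges are 1.15 m, 1.31 m; V_A = Σ kqᵢ/rᵢ = 3.22×10⁴ V.
At B: distances to the source charges are 1.45 m, 1.49 m; V_B = Σ kqᵢ/rᵢ = 3.00×10⁴ V.
ΔV = V_B − V_A = -2150 V.
W_ext = qΔV = (-5.14×10⁻⁶ C)(-2150 V) = 0.0110 J.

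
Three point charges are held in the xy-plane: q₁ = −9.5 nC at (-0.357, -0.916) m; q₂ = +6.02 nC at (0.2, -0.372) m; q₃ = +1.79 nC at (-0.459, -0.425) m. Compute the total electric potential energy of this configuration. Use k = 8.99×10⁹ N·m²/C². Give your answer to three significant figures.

The assembly work is the sum of pairwise potential energies, U = Σ_{i<j} kqᵢqⱼ/rᵢⱼ.
Pair separations: r₁₂ = 0.779 m, r₁₃ = 0.501 m, r₂₃ = 0.661 m.
U = (-6.60×10⁻⁷) + (-3.05×10⁻⁷) + (1.47×10⁻⁷) = -8.19×10⁻⁷ J.

-8.19×10⁻⁷ J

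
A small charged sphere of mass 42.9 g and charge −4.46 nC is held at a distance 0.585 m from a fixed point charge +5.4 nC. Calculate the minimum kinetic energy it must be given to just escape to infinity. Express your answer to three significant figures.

To just escape, total mechanical energy must reach zero at infinity: ½mv²_min + U = 0, so ½mv²_min = −U = |kQq|/r.
|U| = |kQq|/r = (8.99×10⁹ N·m²/C²)(5.40×10⁻⁹)(4.46×10⁻⁹)/(0.585) = 3.70×10⁻⁷ J.

3.70×10⁻⁷ J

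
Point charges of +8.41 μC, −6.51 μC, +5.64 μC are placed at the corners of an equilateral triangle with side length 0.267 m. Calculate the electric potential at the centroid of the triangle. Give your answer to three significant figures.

4.40×10⁵ V

Electric potential is a scalar, so the contributions from each charge add algebraically: V = Σ kqᵢ/rᵢ.
The distance from each vertex to the centroid is a/√3 = 0.154 m.
V = k[(8.41×10⁻⁶)/(0.154) + (-6.51×10⁻⁶)/(0.154) + (5.64×10⁻⁶)/(0.154)] = 4.40×10⁵ V.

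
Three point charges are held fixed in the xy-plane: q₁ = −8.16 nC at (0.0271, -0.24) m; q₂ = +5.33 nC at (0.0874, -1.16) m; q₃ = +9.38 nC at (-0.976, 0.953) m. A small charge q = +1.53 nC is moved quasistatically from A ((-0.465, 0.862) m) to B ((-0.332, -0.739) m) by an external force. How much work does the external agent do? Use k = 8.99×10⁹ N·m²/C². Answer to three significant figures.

-1.78×10⁻⁷ J

For quasistatic motion the external work equals the change in potential energy: W_ext = qΔV = q(V_B − V_A).
At A: distances to the source charges are 1.21 m, 2.10 m, 0.519 m; V_A = Σ kqᵢ/rᵢ = 125 V.
At B: distances to the source charges are 0.615 m, 0.594 m, 1.81 m; V_B = Σ kqᵢ/rᵢ = 7.89 V.
ΔV = V_B − V_A = -117 V.
W_ext = qΔV = (1.53×10⁻⁹ C)(-117 V) = -1.78×10⁻⁷ J.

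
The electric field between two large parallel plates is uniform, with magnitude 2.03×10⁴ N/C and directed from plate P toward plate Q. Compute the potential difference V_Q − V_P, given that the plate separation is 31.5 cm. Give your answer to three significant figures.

-6390 V

In a uniform field, potential decreases in the direction of E: ΔV = −E·d for a displacement d parallel to E.
Going from P to Q is a displacement of 31.5 cm along the field, so V_Q − V_P = −Ed = -6390 V.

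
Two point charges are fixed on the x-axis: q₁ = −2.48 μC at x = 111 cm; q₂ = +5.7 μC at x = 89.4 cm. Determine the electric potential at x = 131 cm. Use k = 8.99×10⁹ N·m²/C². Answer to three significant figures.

1.17×10⁴ V

Electric potential is a scalar, so the contributions from each charge add algebraically: V = Σ kqᵢ/rᵢ.
Distances from the field point to each charge: r₁ = 0.200 m, r₂ = 0.416 m.
V = k[(-2.48×10⁻⁶)/(0.200) + (5.70×10⁻⁶)/(0.416)] = 1.17×10⁴ V.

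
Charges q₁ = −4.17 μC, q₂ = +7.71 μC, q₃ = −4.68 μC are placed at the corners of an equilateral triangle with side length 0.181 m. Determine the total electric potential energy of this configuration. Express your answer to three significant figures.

-2.42 J

The assembly work is the sum of pairwise potential energies, U = Σ_{i<j} kqᵢqⱼ/rᵢⱼ.
All three pair separations equal the side length, 0.181 m.
U = (-1.60) + (0.969) + (-1.79) = -2.42 J.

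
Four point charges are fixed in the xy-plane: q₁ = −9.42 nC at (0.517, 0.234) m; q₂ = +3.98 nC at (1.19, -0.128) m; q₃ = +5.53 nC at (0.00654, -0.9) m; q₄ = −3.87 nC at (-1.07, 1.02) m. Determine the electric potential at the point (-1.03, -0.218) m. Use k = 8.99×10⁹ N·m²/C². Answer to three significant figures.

-24.5 V

The total potential is the scalar sum of each charge's contribution, V = Σ kqᵢ/rᵢ.
Distances from the field point to each charge: r₁ = 1.61 m, r₂ = 2.22 m, r₃ = 1.24 m, r₄ = 1.24 m.
V = k[(-9.42×10⁻⁹)/(1.61) + (3.98×10⁻⁹)/(2.22) + (5.53×10⁻⁹)/(1.24) + (-3.87×10⁻⁹)/(1.24)] = -24.5 V.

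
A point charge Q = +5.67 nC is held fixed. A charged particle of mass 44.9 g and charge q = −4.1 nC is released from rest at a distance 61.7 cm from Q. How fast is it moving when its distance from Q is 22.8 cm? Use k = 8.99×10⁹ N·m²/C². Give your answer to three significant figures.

5.07×10⁻³ m/s

Only the electrostatic force acts, so mechanical energy is conserved: ½mv² = U₁ − U₂ = kQq(1/r₁ − 1/r₂).
U₁ − U₂ = (8.99×10⁹ N·m²/C²)(5.67×10⁻⁹ C)(-4.10×10⁻⁹ C)(1/0.617 − 1/0.228) = 5.78×10⁻⁷ J.
v = √(2·5.78×10⁻⁷/0.0449) = 5.07×10⁻³ m/s.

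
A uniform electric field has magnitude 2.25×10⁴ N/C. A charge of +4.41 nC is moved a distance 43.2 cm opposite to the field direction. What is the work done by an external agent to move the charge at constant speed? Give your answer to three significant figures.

The potential change for a displacement 43.2 cm opposite to the field direction is ΔV = +Ed = 9720 V.
W_ext = qΔV = 4.29×10⁻⁵ J.

4.29×10⁻⁵ J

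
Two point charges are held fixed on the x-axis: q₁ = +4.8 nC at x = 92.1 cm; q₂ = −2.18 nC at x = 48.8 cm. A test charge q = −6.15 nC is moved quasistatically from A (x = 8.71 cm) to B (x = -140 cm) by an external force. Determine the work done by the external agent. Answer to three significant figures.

-3.29×10⁻⁸ J

For quasistatic motion the external work equals the change in potential energy: W_ext = qΔV = q(V_B − V_A).
At A: distances to the source charges are 0.834 m, 0.401 m; V_A = Σ kqᵢ/rᵢ = 2.86 V.
At B: distances to the source charges are 2.32 m, 1.89 m; V_B = Σ kqᵢ/rᵢ = 8.21 V.
ΔV = V_B − V_A = 5.35 V.
W_ext = qΔV = (-6.15×10⁻⁹ C)(5.35 V) = -3.29×10⁻⁸ J.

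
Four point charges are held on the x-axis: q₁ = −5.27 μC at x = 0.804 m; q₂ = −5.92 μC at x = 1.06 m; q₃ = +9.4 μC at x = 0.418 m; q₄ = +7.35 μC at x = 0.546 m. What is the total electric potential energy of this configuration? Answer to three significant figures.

1.90 J

The assembly work is the sum of pairwise potential energies, U = Σ_{i<j} kqᵢqⱼ/rᵢⱼ.
Pair separations: r₁₂ = 0.256 m, r₁₃ = 0.386 m, r₁₄ = 0.258 m, r₂₃ = 0.642 m, r₂₄ = 0.514 m, r₃₄ = 0.128 m.
Summing all 6 pair terms gives U = 1.90 J.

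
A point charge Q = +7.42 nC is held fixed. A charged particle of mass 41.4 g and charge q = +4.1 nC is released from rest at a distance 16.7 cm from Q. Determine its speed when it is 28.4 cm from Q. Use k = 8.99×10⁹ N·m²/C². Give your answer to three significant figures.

Only the electrostatic force acts, so mechanical energy is conserved: ½mv² = U₁ − U₂ = kQq(1/r₁ − 1/r₂).
U₁ − U₂ = (8.99×10⁹ N·m²/C²)(7.42×10⁻⁹ C)(4.10×10⁻⁹ C)(1/0.167 − 1/0.284) = 6.75×10⁻⁷ J.
v = √(2·6.75×10⁻⁷/0.0414) = 5.71×10⁻³ m/s.

5.71×10⁻³ m/s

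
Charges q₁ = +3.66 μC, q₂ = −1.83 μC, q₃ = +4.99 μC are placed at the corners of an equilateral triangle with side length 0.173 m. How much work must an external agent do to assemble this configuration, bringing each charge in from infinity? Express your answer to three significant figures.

The work to assemble the configuration equals its total potential energy, U = Σ kqᵢqⱼ/rᵢⱼ over all pairs.
All three pair separations equal the side length, 0.173 m.
U = (-0.348) + (0.949) + (-0.475) = 0.126 J.

0.126 J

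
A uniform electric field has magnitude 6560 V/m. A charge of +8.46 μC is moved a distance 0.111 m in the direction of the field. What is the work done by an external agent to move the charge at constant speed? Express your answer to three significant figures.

-6.16×10⁻³ J

The potential change for a displacement 0.111 m in the direction of the field is ΔV = −Ed = -728 V.
W_ext = qΔV = -6.16×10⁻³ J.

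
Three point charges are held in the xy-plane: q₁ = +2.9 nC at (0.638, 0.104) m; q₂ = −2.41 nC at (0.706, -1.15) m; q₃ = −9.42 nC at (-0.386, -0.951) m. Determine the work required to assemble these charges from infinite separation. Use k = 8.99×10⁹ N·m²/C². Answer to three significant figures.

The work to assemble the configuration equals its total potential energy, U = Σ kqᵢqⱼ/rᵢⱼ over all pairs.
Pair separations: r₁₂ = 1.26 m, r₁₃ = 1.47 m, r₂₃ = 1.11 m.
U = (-5.00×10⁻⁸) + (-1.67×10⁻⁷) + (1.84×10⁻⁷) = -3.32×10⁻⁸ J.

-3.32×10⁻⁸ J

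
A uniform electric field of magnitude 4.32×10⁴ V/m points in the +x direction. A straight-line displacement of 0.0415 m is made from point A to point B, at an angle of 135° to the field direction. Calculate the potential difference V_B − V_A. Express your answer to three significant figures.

1270 V

Only the component of displacement along E changes the potential: ΔV = −E·d·cosθ.
ΔV = −(4.32×10⁴ V/m)(0.0415 m)cos135° = 1270 V.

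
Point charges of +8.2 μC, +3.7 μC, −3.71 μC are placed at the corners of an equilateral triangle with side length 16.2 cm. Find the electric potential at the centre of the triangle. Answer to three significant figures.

The total potential is the scalar sum of each charge's contribution, V = Σ kqᵢ/rᵢ.
The distance from each vertex to the centroid is a/√3 = 0.0935 m.
V = k[(8.20×10⁻⁶)/(0.0935) + (3.70×10⁻⁶)/(0.0935) + (-3.71×10⁻⁶)/(0.0935)] = 7.87×10⁵ V.

7.87×10⁵ V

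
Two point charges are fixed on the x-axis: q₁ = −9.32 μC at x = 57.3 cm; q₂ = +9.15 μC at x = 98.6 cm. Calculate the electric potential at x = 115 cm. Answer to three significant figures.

3.56×10⁵ V

The total potential is the scalar sum of each charge's contribution, V = Σ kqᵢ/rᵢ.
Distances from the field point to each charge: r₁ = 0.577 m, r₂ = 0.164 m.
V = k[(-9.32×10⁻⁶)/(0.577) + (9.15×10⁻⁶)/(0.164)] = 3.56×10⁵ V.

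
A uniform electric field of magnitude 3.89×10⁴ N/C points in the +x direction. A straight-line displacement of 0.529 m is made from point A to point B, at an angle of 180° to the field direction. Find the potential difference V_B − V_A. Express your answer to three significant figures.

2.06×10⁴ V

Only the component of displacement along E changes the potential: ΔV = −E·d·cosθ.
ΔV = −(3.89×10⁴ V/m)(0.529 m)cos180° = 2.06×10⁴ V.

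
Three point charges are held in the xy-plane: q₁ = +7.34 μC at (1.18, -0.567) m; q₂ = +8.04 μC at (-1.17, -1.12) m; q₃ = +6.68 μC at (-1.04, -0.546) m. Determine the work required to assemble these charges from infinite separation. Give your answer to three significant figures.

1.24 J

The assembly work is the sum of pairwise potential energies, U = Σ_{i<j} kqᵢqⱼ/rᵢⱼ.
Pair separations: r₁₂ = 2.41 m, r₁₃ = 2.22 m, r₂₃ = 0.589 m.
U = (0.220) + (0.199) + (0.820) = 1.24 J.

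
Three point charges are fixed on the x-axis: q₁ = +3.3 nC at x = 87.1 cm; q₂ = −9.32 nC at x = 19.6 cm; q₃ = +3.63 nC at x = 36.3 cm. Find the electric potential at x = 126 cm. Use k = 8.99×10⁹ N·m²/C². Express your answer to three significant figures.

33.9 V

Electric potential is a scalar, so the contributions from each charge add algebraically: V = Σ kqᵢ/rᵢ.
Distances from the field point to each charge: r₁ = 0.389 m, r₂ = 1.06 m, r₃ = 0.897 m.
V = k[(3.30×10⁻⁹)/(0.389) + (-9.32×10⁻⁹)/(1.06) + (3.63×10⁻⁹)/(0.897)] = 33.9 V.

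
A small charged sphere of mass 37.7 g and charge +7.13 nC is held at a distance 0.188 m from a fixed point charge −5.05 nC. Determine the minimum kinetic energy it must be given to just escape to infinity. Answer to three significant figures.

1.72×10⁻⁶ J

To just escape, total mechanical energy must reach zero at infinity: ½mv²_min + U = 0, so ½mv²_min = −U = |kQq|/r.
|U| = |kQq|/r = (8.99×10⁹ N·m²/C²)(5.05×10⁻⁹)(7.13×10⁻⁹)/(0.188) = 1.72×10⁻⁶ J.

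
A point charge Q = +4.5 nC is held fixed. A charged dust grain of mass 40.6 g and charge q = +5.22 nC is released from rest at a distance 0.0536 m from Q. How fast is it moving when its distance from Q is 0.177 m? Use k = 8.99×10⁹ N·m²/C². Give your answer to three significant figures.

0.0116 m/s

Only the electrostatic force acts, so mechanical energy is conserved: ½mv² = U₁ − U₂ = kQq(1/r₁ − 1/r₂).
U₁ − U₂ = (8.99×10⁹ N·m²/C²)(4.50×10⁻⁹ C)(5.22×10⁻⁹ C)(1/0.0536 − 1/0.177) = 2.75×10⁻⁶ J.
v = √(2·2.75×10⁻⁶/0.0406) = 0.0116 m/s.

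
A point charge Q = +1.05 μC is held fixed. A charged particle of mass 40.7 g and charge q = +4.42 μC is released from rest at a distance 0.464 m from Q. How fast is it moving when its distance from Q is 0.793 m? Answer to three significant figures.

Only the electrostatic force acts, so mechanical energy is conserved: ½mv² = U₁ − U₂ = kQq(1/r₁ − 1/r₂).
U₁ − U₂ = (8.99×10⁹ N·m²/C²)(1.05×10⁻⁶ C)(4.42×10⁻⁶ C)(1/0.464 − 1/0.793) = 0.0373 J.
v = √(2·0.0373/0.0407) = 1.35 m/s.

1.35 m/s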